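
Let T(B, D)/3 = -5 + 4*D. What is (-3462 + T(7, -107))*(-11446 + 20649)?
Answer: -43815483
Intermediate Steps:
T(B, D) = -15 + 12*D (T(B, D) = 3*(-5 + 4*D) = -15 + 12*D)
(-3462 + T(7, -107))*(-11446 + 20649) = (-3462 + (-15 + 12*(-107)))*(-11446 + 20649) = (-3462 + (-15 - 1284))*9203 = (-3462 - 1299)*9203 = -4761*9203 = -43815483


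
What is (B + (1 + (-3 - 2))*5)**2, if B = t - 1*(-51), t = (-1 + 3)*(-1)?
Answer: 841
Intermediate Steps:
t = -2 (t = 2*(-1) = -2)
B = 49 (B = -2 - 1*(-51) = -2 + 51 = 49)
(B + (1 + (-3 - 2))*5)**2 = (49 + (1 + (-3 - 2))*5)**2 = (49 + (1 - 5)*5)**2 = (49 - 4*5)**2 = (49 - 20)**2 = 29**2 = 841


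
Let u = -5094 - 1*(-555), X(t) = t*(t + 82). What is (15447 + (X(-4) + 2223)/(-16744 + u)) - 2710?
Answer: 271079660/21283 ≈ 12737.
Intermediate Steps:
X(t) = t*(82 + t)
u = -4539 (u = -5094 + 555 = -4539)
(15447 + (X(-4) + 2223)/(-16744 + u)) - 2710 = (15447 + (-4*(82 - 4) + 2223)/(-16744 - 4539)) - 2710 = (15447 + (-4*78 + 2223)/(-21283)) - 2710 = (15447 + (-312 + 2223)*(-1/21283)) - 2710 = (15447 + 1911*(-1/21283)) - 2710 = (15447 - 1911/21283) - 2710 = 328756590/21283 - 2710 = 271079660/21283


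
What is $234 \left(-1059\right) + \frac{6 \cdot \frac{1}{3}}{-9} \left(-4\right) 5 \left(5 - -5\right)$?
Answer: $- \frac{2229854}{9} \approx -2.4776 \cdot 10^{5}$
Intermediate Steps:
$234 \left(-1059\right) + \frac{6 \cdot \frac{1}{3}}{-9} \left(-4\right) 5 \left(5 - -5\right) = -247806 + 6 \cdot \frac{1}{3} \left(- \frac{1}{9}\right) \left(-4\right) 5 \left(5 + 5\right) = -247806 + 2 \left(- \frac{1}{9}\right) \left(-4\right) 5 \cdot 10 = -247806 + \left(- \frac{2}{9}\right) \left(-4\right) 50 = -247806 + \frac{8}{9} \cdot 50 = -247806 + \frac{400}{9} = - \frac{2229854}{9}$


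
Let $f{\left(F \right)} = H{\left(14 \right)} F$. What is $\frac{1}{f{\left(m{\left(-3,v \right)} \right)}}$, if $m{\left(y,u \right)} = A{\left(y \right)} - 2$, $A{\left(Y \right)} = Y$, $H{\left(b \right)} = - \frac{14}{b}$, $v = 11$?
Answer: $\frac{1}{5} \approx 0.2$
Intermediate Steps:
$m{\left(y,u \right)} = -2 + y$ ($m{\left(y,u \right)} = y - 2 = -2 + y$)
$f{\left(F \right)} = - F$ ($f{\left(F \right)} = - \frac{14}{14} F = \left(-14\right) \frac{1}{14} F = - F$)
$\frac{1}{f{\left(m{\left(-3,v \right)} \right)}} = \frac{1}{\left(-1\right) \left(-2 - 3\right)} = \frac{1}{\left(-1\right) \left(-5\right)} = \frac{1}{5}$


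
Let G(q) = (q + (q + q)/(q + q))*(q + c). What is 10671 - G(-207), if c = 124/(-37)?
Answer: -1208471/37 ≈ -32661.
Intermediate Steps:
c = -124/37 (c = 124*(-1/37) = -124/37 ≈ -3.3514)
G(q) = (1 + q)*(-124/37 + q) (G(q) = (q + (q + q)/(q + q))*(q - 124/37) = (q + (2*q)/((2*q)))*(-124/37 + q) = (q + (2*q)*(1/(2*q)))*(-124/37 + q) = (q + 1)*(-124/37 + q) = (1 + q)*(-124/37 + q))
10671 - G(-207) = 10671 - (-124/37 + (-207)² - 87/37*(-207)) = 10671 - (-124/37 + 42849 + 18009/37) = 10671 - 1*1603298/37 = 10671 - 1603298/37 = -1208471/37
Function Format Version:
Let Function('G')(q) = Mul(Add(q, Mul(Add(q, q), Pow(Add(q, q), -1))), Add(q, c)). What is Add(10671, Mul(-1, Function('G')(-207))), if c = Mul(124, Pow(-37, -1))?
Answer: Rational(-1208471, 37) ≈ -32661.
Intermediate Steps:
c = Rational(-124, 37) (c = Mul(124, Rational(-1, 37)) = Rational(-124, 37) ≈ -3.3514)
Function('G')(q) = Mul(Add(1, q), Add(Rational(-124, 37), q)) (Function('G')(q) = Mul(Add(q, Mul(Add(q, q), Pow(Add(q, q), -1))), Add(q, Rational(-124, 37))) = Mul(Add(q, Mul(Mul(2, q), Pow(Mul(2, q), -1))), Add(Rational(-124, 37), q)) = Mul(Add(q, Mul(Mul(2, q), Mul(Rational(1, 2), Pow(q, -1)))), Add(Rational(-124, 37), q)) = Mul(Add(q, 1), Add(Rational(-124, 37), q)) = Mul(Add(1, q), Add(Rational(-124, 37), q)))
Add(10671, Mul(-1, Function('G')(-207))) = Add(10671, Mul(-1, Add(Rational(-124, 37), Pow(-207, 2), Mul(Rational(-87, 37), -207)))) = Add(10671, Mul(-1, Add(Rational(-124, 37), 42849, Rational(18009, 37)))) = Add(10671, Mul(-1, Rational(1603298, 37))) = Add(10671, Rational(-1603298, 37)) = Rational(-1208471, 37)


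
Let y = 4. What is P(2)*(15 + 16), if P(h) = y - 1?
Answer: 93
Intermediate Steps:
P(h) = 3 (P(h) = 4 - 1 = 3)
P(2)*(15 + 16) = 3*(15 + 16) = 3*31 = 93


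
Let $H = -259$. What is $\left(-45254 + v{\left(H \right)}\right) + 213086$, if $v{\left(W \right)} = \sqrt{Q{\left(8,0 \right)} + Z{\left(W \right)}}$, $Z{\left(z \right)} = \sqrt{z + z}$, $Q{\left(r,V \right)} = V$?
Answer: $167832 + \sqrt[4]{518} \sqrt{i} \approx 1.6784 \cdot 10^{5} + 3.3734 i$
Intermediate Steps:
$Z{\left(z \right)} = \sqrt{2} \sqrt{z}$ ($Z{\left(z \right)} = \sqrt{2 z} = \sqrt{2} \sqrt{z}$)
$v{\left(W \right)} = \sqrt[4]{2} \sqrt[4]{W}$ ($v{\left(W \right)} = \sqrt{0 + \sqrt{2} \sqrt{W}} = \sqrt{\sqrt{2} \sqrt{W}} = \sqrt[4]{2} \sqrt[4]{W}$)
$\left(-45254 + v{\left(H \right)}\right) + 213086 = \left(-45254 + \sqrt[4]{2} \sqrt[4]{-259}\right) + 213086 = \left(-45254 + \sqrt[4]{-518}\right) + 213086 = 167832 + \sqrt[4]{-518}$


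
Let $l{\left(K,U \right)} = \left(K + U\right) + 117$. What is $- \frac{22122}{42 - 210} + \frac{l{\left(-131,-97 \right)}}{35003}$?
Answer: $\frac{129052953}{980084} \approx 131.68$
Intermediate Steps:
$l{\left(K,U \right)} = 117 + K + U$
$- \frac{22122}{42 - 210} + \frac{l{\left(-131,-97 \right)}}{35003} = - \frac{22122}{42 - 210} + \frac{117 - 131 - 97}{35003} = - \frac{22122}{42 - 210} - \frac{111}{35003} = - \frac{22122}{-168} - \frac{111}{35003} = \left(-22122\right) \left(- \frac{1}{168}\right) - \frac{111}{35003} = \frac{3687}{28} - \frac{111}{35003} = \frac{129052953}{980084}$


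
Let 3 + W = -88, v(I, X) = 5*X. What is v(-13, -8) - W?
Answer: 51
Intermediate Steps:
W = -91 (W = -3 - 88 = -91)
v(-13, -8) - W = 5*(-8) - 1*(-91) = -40 + 91 = 51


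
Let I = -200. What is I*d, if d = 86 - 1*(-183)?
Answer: -53800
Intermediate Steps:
d = 269 (d = 86 + 183 = 269)
I*d = -200*269 = -53800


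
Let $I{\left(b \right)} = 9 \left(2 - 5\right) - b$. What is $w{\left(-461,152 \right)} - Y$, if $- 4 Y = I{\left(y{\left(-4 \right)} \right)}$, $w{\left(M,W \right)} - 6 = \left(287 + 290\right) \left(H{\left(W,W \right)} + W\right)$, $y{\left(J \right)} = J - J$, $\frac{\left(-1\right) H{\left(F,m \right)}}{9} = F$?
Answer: $- \frac{2806531}{4} \approx -7.0163 \cdot 10^{5}$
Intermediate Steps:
$H{\left(F,m \right)} = - 9 F$
$y{\left(J \right)} = 0$
$w{\left(M,W \right)} = 6 - 4616 W$ ($w{\left(M,W \right)} = 6 + \left(287 + 290\right) \left(- 9 W + W\right) = 6 + 577 \left(- 8 W\right) = 6 - 4616 W$)
$I{\left(b \right)} = -27 - b$ ($I{\left(b \right)} = 9 \left(-3\right) - b = -27 - b$)
$Y = \frac{27}{4}$ ($Y = - \frac{-27 - 0}{4} = - \frac{-27 + 0}{4} = \left(- \frac{1}{4}\right) \left(-27\right) = \frac{27}{4} \approx 6.75$)
$w{\left(-461,152 \right)} - Y = \left(6 - 701632\right) - \frac{27}{4} = -701626 - \frac{27}{4} = - \frac{2806531}{4}$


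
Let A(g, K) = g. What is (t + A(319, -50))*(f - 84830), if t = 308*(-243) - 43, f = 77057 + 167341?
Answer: -11898666624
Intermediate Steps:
f = 244398
t = -74887 (t = -74844 - 43 = -74887)
(t + A(319, -50))*(f - 84830) = (-74887 + 319)*(244398 - 84830) = -74568*159568 = -11898666624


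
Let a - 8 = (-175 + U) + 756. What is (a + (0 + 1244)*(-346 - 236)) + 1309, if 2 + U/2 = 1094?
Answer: -719926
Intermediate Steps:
U = 2184 (U = -4 + 2*1094 = -4 + 2188 = 2184)
a = 2773 (a = 8 + ((-175 + 2184) + 756) = 8 + (2009 + 756) = 8 + 2765 = 2773)
(a + (0 + 1244)*(-346 - 236)) + 1309 = (2773 + (0 + 1244)*(-346 - 236)) + 1309 = (2773 + 1244*(-582)) + 1309 = (2773 - 724008) + 1309 = -721235 + 1309 = -719926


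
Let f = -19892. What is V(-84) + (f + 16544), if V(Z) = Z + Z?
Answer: -3516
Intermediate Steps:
V(Z) = 2*Z
V(-84) + (f + 16544) = 2*(-84) + (-19892 + 16544) = -168 - 3348 = -3516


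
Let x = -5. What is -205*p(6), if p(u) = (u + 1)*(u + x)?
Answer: -1435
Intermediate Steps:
p(u) = (1 + u)*(-5 + u) (p(u) = (u + 1)*(u - 5) = (1 + u)*(-5 + u))
-205*p(6) = -205*(-5 + 6**2 - 4*6) = -205*(-5 + 36 - 24) = -205*7 = -1435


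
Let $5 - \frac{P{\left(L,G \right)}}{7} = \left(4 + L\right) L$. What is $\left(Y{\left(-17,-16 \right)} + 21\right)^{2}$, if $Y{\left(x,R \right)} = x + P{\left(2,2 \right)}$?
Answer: $2025$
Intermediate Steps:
$P{\left(L,G \right)} = 35 - 7 L \left(4 + L\right)$ ($P{\left(L,G \right)} = 35 - 7 \left(4 + L\right) L = 35 - 7 L \left(4 + L\right)$)
$Y{\left(x,R \right)} = -49 + x$ ($Y{\left(x,R \right)} = x - \left(21 + 28\right) = x - 49 = -49 + x$)
$\left(Y{\left(-17,-16 \right)} + 21\right)^{2} = \left(\left(-49 - 17\right) + 21\right)^{2} = \left(-66 + 21\right)^{2} = \left(-45\right)^{2} = 2025$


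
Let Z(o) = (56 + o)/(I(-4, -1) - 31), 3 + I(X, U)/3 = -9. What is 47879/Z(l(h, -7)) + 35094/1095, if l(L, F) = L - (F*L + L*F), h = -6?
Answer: 1171278677/12410 ≈ 94382.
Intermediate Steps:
l(L, F) = L - 2*F*L (l(L, F) = L - (F*L + F*L) = L - 2*F*L)
I(X, U) = -36 (I(X, U) = -9 + 3*(-9) = -9 - 27 = -36)
Z(o) = -56/67 - o/67 (Z(o) = (56 + o)/(-36 - 31) = (56 + o)/(-67) = (56 + o)*(-1/67) = -56/67 - o/67)
47879/Z(l(h, -7)) + 35094/1095 = 47879/(-56/67 - (-6)*(1 - 2*(-7))/67) + 35094/1095 = 47879/(-56/67 - (-6)*(1 + 14)/67) + 35094*(1/1095) = 47879/(-56/67 - (-6)*15/67) + 11698/365 = 47879/(-56/67 - 1/67*(-90)) + 11698/365 = 47879/(-56/67 + 90/67) + 11698/365 = 47879/(34/67) + 11698/365 = 47879*(67/34) + 11698/365 = 3207893/34 + 11698/365 = 1171278677/12410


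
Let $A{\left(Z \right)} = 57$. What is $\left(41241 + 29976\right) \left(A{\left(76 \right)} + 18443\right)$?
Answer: $1317514500$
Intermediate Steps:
$\left(41241 + 29976\right) \left(A{\left(76 \right)} + 18443\right) = \left(41241 + 29976\right) \left(57 + 18443\right) = 71217 \cdot 18500 = 1317514500$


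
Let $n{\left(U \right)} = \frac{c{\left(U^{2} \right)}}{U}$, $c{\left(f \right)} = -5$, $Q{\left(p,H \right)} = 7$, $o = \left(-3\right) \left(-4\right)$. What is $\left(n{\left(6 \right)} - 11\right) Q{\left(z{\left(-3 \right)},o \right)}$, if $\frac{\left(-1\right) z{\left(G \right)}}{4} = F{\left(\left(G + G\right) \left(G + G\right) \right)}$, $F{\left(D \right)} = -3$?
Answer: $- \frac{497}{6} \approx -82.833$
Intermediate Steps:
$o = 12$
$z{\left(G \right)} = 12$ ($z{\left(G \right)} = \left(-4\right) \left(-3\right) = 12$)
$n{\left(U \right)} = - \frac{5}{U}$
$\left(n{\left(6 \right)} - 11\right) Q{\left(z{\left(-3 \right)},o \right)} = \left(- \frac{5}{6} - 11\right) 7 = \left(- \frac{71}{6}\right) 7 = - \frac{497}{6}$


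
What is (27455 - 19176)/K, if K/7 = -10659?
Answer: -487/4389 ≈ -0.11096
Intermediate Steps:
K = -74613 (K = 7*(-10659) = -74613)
(27455 - 19176)/K = (27455 - 19176)/(-74613) = 8279*(-1/74613) = -487/4389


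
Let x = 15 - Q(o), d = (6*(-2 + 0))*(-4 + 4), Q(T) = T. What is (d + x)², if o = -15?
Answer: 900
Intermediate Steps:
d = 0 (d = (6*(-2))*0 = -12*0 = 0)
x = 30 (x = 15 - 1*(-15) = 15 + 15 = 30)
(d + x)² = (0 + 30)² = 30² = 900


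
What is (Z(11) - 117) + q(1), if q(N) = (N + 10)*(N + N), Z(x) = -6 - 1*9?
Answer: -110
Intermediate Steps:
Z(x) = -15 (Z(x) = -6 - 9 = -15)
q(N) = 2*N*(10 + N) (q(N) = (10 + N)*(2*N) = 2*N*(10 + N))
(Z(11) - 117) + q(1) = (-15 - 117) + 2*1*(10 + 1) = -132 + 2*1*11 = -132 + 22 = -110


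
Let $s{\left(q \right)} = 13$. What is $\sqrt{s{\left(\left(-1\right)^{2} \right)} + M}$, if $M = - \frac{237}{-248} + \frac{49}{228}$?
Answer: $\frac{\sqrt{707913210}}{7068} \approx 3.7644$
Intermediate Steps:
$M = \frac{16547}{14136}$ ($M = \left(-237\right) \left(- \frac{1}{248}\right) + 49 \cdot \frac{1}{228} = \frac{237}{248} + \frac{49}{228} = \frac{16547}{14136} \approx 1.1706$)
$\sqrt{s{\left(\left(-1\right)^{2} \right)} + M} = \sqrt{13 + \frac{16547}{14136}} = \sqrt{\frac{200315}{14136}} = \frac{\sqrt{707913210}}{7068}$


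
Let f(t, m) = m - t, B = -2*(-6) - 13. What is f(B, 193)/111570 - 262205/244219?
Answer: -14603416682/13623756915 ≈ -1.0719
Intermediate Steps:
B = -1 (B = 12 - 13 = -1)
f(B, 193)/111570 - 262205/244219 = (193 - 1*(-1))/111570 - 262205/244219 = (193 + 1)*(1/111570) - 262205*1/244219 = 194*(1/111570) - 262205/244219 = 97/55785 - 262205/244219 = -14603416682/13623756915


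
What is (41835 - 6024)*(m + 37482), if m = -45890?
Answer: -301098888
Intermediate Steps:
(41835 - 6024)*(m + 37482) = (41835 - 6024)*(-45890 + 37482) = 35811*(-8408) = -301098888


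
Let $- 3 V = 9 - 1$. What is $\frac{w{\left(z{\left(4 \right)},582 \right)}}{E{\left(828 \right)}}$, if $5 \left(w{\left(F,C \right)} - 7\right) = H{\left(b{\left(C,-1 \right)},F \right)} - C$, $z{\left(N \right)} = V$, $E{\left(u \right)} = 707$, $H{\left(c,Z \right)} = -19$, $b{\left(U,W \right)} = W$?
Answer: $- \frac{566}{3535} \approx -0.16011$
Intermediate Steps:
$V = - \frac{8}{3}$ ($V = - \frac{9 - 1}{3} = \left(- \frac{1}{3}\right) 8 = - \frac{8}{3} \approx -2.6667$)
$z{\left(N \right)} = - \frac{8}{3}$
$w{\left(F,C \right)} = \frac{16}{5} - \frac{C}{5}$ ($w{\left(F,C \right)} = 7 + \frac{-19 - C}{5} = 7 - \left(\frac{19}{5} + \frac{C}{5}\right) = \frac{16}{5} - \frac{C}{5}$)
$\frac{w{\left(z{\left(4 \right)},582 \right)}}{E{\left(828 \right)}} = \frac{\frac{16}{5} - \frac{582}{5}}{707} = \left(\frac{16}{5} - \frac{582}{5}\right) \frac{1}{707} = \left(- \frac{566}{5}\right) \frac{1}{707} = - \frac{566}{3535}$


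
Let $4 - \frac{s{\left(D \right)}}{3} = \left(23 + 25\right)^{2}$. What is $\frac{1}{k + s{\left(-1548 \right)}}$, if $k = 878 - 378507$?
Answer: $- \frac{1}{384529} \approx -2.6006 \cdot 10^{-6}$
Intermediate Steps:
$s{\left(D \right)} = -6900$ ($s{\left(D \right)} = 12 - 3 \left(23 + 25\right)^{2} = 12 - 3 \cdot 48^{2} = 12 - 6912 = -6900$)
$k = -377629$ ($k = 878 - 378507 = -377629$)
$\frac{1}{k + s{\left(-1548 \right)}} = \frac{1}{-377629 - 6900} = \frac{1}{-384529} = - \frac{1}{384529}$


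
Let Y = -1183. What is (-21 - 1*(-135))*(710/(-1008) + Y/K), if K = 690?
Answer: -2663743/9660 ≈ -275.75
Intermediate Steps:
(-21 - 1*(-135))*(710/(-1008) + Y/K) = (-21 - 1*(-135))*(710/(-1008) - 1183/690) = (-21 + 135)*(710*(-1/1008) - 1183*1/690) = 114*(-355/504 - 1183/690) = 114*(-140197/57960) = -2663743/9660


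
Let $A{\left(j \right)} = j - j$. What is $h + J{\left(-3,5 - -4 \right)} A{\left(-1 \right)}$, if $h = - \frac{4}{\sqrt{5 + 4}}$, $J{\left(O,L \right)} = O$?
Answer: $- \frac{4}{3} \approx -1.3333$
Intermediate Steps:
$A{\left(j \right)} = 0$
$h = - \frac{4}{3}$ ($h = - \frac{4}{\sqrt{9}} = - \frac{4}{3} \approx -1.3333$)
$h + J{\left(-3,5 - -4 \right)} A{\left(-1 \right)} = - \frac{4}{3} - 0 = - \frac{4}{3} + 0 = - \frac{4}{3}$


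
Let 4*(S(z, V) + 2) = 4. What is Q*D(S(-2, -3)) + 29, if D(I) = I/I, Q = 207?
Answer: 236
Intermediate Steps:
S(z, V) = -1 (S(z, V) = -2 + (¼)*4 = -2 + 1 = -1)
D(I) = 1
Q*D(S(-2, -3)) + 29 = 207*1 + 29 = 207 + 29 = 236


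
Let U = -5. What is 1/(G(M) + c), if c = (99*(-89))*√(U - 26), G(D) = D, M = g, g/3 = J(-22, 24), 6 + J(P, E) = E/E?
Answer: I/(3*(-5*I + 2937*√31)) ≈ -6.2327e-9 + 2.0384e-5*I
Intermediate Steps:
J(P, E) = -5 (J(P, E) = -6 + E/E = -6 + 1 = -5)
g = -15 (g = 3*(-5) = -15)
M = -15
c = -8811*I*√31 (c = (99*(-89))*√(-5 - 26) = -8811*I*√31 ≈ -49058.0*I)
1/(G(M) + c) = 1/(-15 - 8811*I*√31)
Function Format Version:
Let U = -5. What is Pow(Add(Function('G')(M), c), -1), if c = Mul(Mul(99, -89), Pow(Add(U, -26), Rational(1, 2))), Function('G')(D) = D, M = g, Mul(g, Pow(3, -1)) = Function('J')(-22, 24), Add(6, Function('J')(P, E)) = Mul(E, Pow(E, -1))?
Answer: Mul(Rational(1, 3), I, Pow(Add(Mul(-5, I), Mul(2937, Pow(31, Rational(1, 2)))), -1)) ≈ Add(-6.2327e-9, Mul(2.0384e-5, I))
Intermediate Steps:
Function('J')(P, E) = -5 (Function('J')(P, E) = Add(-6, Mul(E, Pow(E, -1))) = Add(-6, 1) = -5)
g = -15 (g = Mul(3, -5) = -15)
M = -15
c = Mul(-8811, I, Pow(31, Rational(1, 2))) (c = Mul(Mul(99, -89), Pow(Add(-5, -26), Rational(1, 2))) = Mul(-8811, Pow(-31, Rational(1, 2))) = Mul(-8811, Mul(I, Pow(31, Rational(1, 2)))) = Mul(-8811, I, Pow(31, Rational(1, 2))) ≈ Mul(-49058., I))
Pow(Add(Function('G')(M), c), -1) = Pow(Add(-15, Mul(-8811, I, Pow(31, Rational(1, 2)))), -1)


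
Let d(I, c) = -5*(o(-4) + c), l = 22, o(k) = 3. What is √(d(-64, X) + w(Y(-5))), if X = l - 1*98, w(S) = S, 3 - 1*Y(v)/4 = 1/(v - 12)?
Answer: 11*√901/17 ≈ 19.423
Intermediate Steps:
Y(v) = 12 - 4/(-12 + v) (Y(v) = 12 - 4/(v - 12) = 12 - 4/(-12 + v))
X = -76 (X = 22 - 1*98 = 22 - 98 = -76)
d(I, c) = -15 - 5*c (d(I, c) = -5*(3 + c) = -15 - 5*c)
√(d(-64, X) + w(Y(-5))) = √((-15 - 5*(-76)) + 4*(-37 + 3*(-5))/(-12 - 5)) = √((-15 + 380) + 4*(-37 - 15)/(-17)) = √(365 + 4*(-1/17)*(-52)) = √(365 + 208/17) = √(6413/17) = 11*√901/17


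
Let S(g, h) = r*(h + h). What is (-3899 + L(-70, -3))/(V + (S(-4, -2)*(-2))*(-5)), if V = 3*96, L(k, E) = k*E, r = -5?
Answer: -3689/488 ≈ -7.5594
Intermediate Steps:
L(k, E) = E*k
S(g, h) = -10*h (S(g, h) = -5*(h + h) = -10*h)
V = 288
(-3899 + L(-70, -3))/(V + (S(-4, -2)*(-2))*(-5)) = (-3899 - 3*(-70))/(288 + (-10*(-2)*(-2))*(-5)) = (-3899 + 210)/(288 + (20*(-2))*(-5)) = -3689/(288 - 40*(-5)) = -3689/(288 + 200) = -3689/488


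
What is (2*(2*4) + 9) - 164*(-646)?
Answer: 105969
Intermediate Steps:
(2*(2*4) + 9) - 164*(-646) = (2*8 + 9) + 105944 = (16 + 9) + 105944 = 25 + 105944 = 105969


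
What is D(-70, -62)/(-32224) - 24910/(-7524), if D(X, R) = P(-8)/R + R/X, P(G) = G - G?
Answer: 369661331/111656160 ≈ 3.3107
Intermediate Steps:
P(G) = 0
D(X, R) = R/X (D(X, R) = 0/R + R/X = 0 + R/X = R/X)
D(-70, -62)/(-32224) - 24910/(-7524) = -62/(-70)/(-32224) - 24910/(-7524) = -62*(-1/70)*(-1/32224) - 24910*(-1/7524) = (31/35)*(-1/32224) + 12455/3762 = -31/1127840 + 12455/3762 = 369661331/111656160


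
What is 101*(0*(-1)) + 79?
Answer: 79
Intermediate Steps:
101*(0*(-1)) + 79 = 101*0 + 79 = 0 + 79 = 79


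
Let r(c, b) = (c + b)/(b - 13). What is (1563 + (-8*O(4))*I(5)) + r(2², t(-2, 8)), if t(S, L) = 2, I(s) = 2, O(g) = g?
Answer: 16483/11 ≈ 1498.5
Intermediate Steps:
r(c, b) = (b + c)/(-13 + b)
(1563 + (-8*O(4))*I(5)) + r(2², t(-2, 8)) = (1563 - 8*4*2) + (2 + 2²)/(-13 + 2) = (1563 - 32*2) + (2 + 4)/(-11) = (1563 - 64) - 1/11*6 = 1499 - 6/11 = 16483/11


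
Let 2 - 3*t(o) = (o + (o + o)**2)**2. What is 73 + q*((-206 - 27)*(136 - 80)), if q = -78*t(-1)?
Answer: -2374663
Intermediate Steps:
t(o) = 2/3 - (o + 4*o**2)**2/3 (t(o) = 2/3 - (o + (o + o)**2)**2/3 = 2/3 - (o + (2*o)**2)**2/3 = 2/3 - (o + 4*o**2)**2/3)
q = 182 (q = -78*(2/3 - 1/3*(-1)**2*(1 + 4*(-1))**2) = -78*(2/3 - 1/3*1*(1 - 4)**2) = -78*(2/3 - 1/3*1*(-3)**2) = -78*(2/3 - 1/3*1*9) = -78*(2/3 - 3) = -78*(-7/3) = 182)
73 + q*((-206 - 27)*(136 - 80)) = 73 + 182*((-206 - 27)*(136 - 80)) = 73 + 182*(-233*56) = 73 + 182*(-13048) = 73 - 2374736 = -2374663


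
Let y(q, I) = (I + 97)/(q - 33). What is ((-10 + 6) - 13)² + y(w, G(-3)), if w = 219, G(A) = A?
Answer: 26924/93 ≈ 289.51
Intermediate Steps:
y(q, I) = (97 + I)/(-33 + q)
((-10 + 6) - 13)² + y(w, G(-3)) = ((-10 + 6) - 13)² + (97 - 3)/(-33 + 219) = (-4 - 13)² + 94/186 = (-17)² + (1/186)*94 = 289 + 47/93 = 26924/93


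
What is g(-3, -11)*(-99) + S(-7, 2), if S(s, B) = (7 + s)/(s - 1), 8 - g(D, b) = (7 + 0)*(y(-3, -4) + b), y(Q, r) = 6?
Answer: -4257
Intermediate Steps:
g(D, b) = -34 - 7*b (g(D, b) = 8 - (7 + 0)*(6 + b) = 8 - 7*(6 + b) = 8 - (42 + 7*b) = 8 + (-42 - 7*b) = -34 - 7*b)
S(s, B) = (7 + s)/(-1 + s)
g(-3, -11)*(-99) + S(-7, 2) = (-34 - 7*(-11))*(-99) + (7 - 7)/(-1 - 7) = (-34 + 77)*(-99) + 0/(-8) = 43*(-99) - ⅛*0 = -4257 + 0 = -4257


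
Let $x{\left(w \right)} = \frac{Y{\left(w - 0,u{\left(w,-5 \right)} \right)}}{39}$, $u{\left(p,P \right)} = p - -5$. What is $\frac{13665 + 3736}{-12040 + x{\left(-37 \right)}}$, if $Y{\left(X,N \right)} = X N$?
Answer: $- \frac{678639}{468376} \approx -1.4489$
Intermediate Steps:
$u{\left(p,P \right)} = 5 + p$ ($u{\left(p,P \right)} = p + 5 = 5 + p$)
$Y{\left(X,N \right)} = N X$
$x{\left(w \right)} = \frac{w \left(5 + w\right)}{39}$ ($x{\left(w \right)} = \frac{\left(5 + w\right) \left(w - 0\right)}{39} = \left(5 + w\right) \left(w + 0\right) \frac{1}{39} = \left(5 + w\right) w \frac{1}{39} = w \left(5 + w\right) \frac{1}{39} = \frac{w \left(5 + w\right)}{39}$)
$\frac{13665 + 3736}{-12040 + x{\left(-37 \right)}} = \frac{13665 + 3736}{-12040 + \frac{1}{39} \left(-37\right) \left(5 - 37\right)} = \frac{17401}{-12040 + \frac{1}{39} \left(-37\right) \left(-32\right)} = \frac{17401}{-12040 + \frac{1184}{39}} = \frac{17401}{- \frac{468376}{39}} = 17401 \left(- \frac{39}{468376}\right) = - \frac{678639}{468376}$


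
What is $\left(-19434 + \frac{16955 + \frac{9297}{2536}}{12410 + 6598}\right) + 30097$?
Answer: $\frac{514045330121}{48204288} \approx 10664.0$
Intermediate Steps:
$\left(-19434 + \frac{16955 + \frac{9297}{2536}}{12410 + 6598}\right) + 30097 = \left(-19434 + \frac{16955 + 9297 \cdot \frac{1}{2536}}{19008}\right) + 30097 = \left(-19434 + \left(16955 + \frac{9297}{2536}\right) \frac{1}{19008}\right) + 30097 = \left(-19434 + \frac{43007177}{2536} \cdot \frac{1}{19008}\right) + 30097 = \left(-19434 + \frac{43007177}{48204288}\right) + 30097 = - \frac{936759125815}{48204288} + 30097 = \frac{514045330121}{48204288}$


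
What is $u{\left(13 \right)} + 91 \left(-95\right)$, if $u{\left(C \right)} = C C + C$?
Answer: $-8463$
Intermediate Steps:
$u{\left(C \right)} = C + C^{2}$ ($u{\left(C \right)} = C^{2} + C = C + C^{2}$)
$u{\left(13 \right)} + 91 \left(-95\right) = 13 \left(1 + 13\right) + 91 \left(-95\right) = 13 \cdot 14 - 8645 = 182 - 8645 = -8463$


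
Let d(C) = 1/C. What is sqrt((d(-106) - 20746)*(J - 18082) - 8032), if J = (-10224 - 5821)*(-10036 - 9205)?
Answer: 3*I*sqrt(7995501629231462)/106 ≈ 2.5307e+6*I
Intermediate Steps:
J = 308721845 (J = -16045*(-19241) = 308721845)
sqrt((d(-106) - 20746)*(J - 18082) - 8032) = sqrt((1/(-106) - 20746)*(308721845 - 18082) - 8032) = sqrt((-1/106 - 20746)*308703763 - 8032) = sqrt(-2199077/106*308703763 - 8032) = sqrt(-678863345026751/106 - 8032) = sqrt(-678863345878143/106) = 3*I*sqrt(7995501629231462)/106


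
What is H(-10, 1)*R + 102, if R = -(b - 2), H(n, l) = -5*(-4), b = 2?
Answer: 102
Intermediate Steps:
H(n, l) = 20
R = 0 (R = -(2 - 2) = -1*0 = 0)
H(-10, 1)*R + 102 = 20*0 + 102 = 0 + 102 = 102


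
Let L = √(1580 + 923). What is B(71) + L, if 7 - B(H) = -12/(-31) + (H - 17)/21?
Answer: 877/217 + √2503 ≈ 54.071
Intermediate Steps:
B(H) = 4832/651 - H/21 (B(H) = 7 - (-12/(-31) + (H - 17)/21) = 7 - (-12*(-1/31) + (-17 + H)*(1/21)) = 7 - (12/31 + (-17/21 + H/21)) = 7 - (-275/651 + H/21) = 7 + (275/651 - H/21) = 4832/651 - H/21)
L = √2503 ≈ 50.030
B(71) + L = (4832/651 - 1/21*71) + √2503 = (4832/651 - 71/21) + √2503 = 877/217 + √2503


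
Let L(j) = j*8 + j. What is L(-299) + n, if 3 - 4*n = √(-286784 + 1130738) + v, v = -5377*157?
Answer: 208357 - √843954/4 ≈ 2.0813e+5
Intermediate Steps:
L(j) = 9*j (L(j) = 8*j + j = 9*j)
v = -844189
n = 211048 - √843954/4 (n = ¾ - (√(-286784 + 1130738) - 844189)/4 = ¾ - (√843954 - 844189)/4 = ¾ - (-844189 + √843954)/4 = ¾ + (844189/4 - √843954/4) = 211048 - √843954/4 ≈ 2.1082e+5)
L(-299) + n = 9*(-299) + (211048 - √843954/4) = -2691 + (211048 - √843954/4) = 208357 - √843954/4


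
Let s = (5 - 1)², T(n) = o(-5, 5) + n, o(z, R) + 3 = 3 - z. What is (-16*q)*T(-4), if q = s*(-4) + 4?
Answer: 960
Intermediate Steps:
o(z, R) = -z (o(z, R) = -3 + (3 - z) = -z)
T(n) = 5 + n (T(n) = -1*(-5) + n = 5 + n)
s = 16 (s = 4² = 16)
q = -60 (q = 16*(-4) + 4 = -64 + 4 = -60)
(-16*q)*T(-4) = (-16*(-60))*(5 - 4) = 960*1 = 960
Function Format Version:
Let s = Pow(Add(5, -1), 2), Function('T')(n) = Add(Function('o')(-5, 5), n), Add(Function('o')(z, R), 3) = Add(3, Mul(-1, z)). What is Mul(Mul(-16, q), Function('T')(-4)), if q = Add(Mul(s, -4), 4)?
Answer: 960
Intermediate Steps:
Function('o')(z, R) = Mul(-1, z) (Function('o')(z, R) = Add(-3, Add(3, Mul(-1, z))) = Mul(-1, z))
Function('T')(n) = Add(5, n) (Function('T')(n) = Add(Mul(-1, -5), n) = Add(5, n))
s = 16 (s = Pow(4, 2) = 16)
q = -60 (q = Add(Mul(16, -4), 4) = Add(-64, 4) = -60)
Mul(Mul(-16, q), Function('T')(-4)) = Mul(Mul(-16, -60), Add(5, -4)) = Mul(960, 1) = 960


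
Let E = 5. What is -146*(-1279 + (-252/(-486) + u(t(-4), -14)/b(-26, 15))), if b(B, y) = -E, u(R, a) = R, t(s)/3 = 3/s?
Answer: 50380001/270 ≈ 1.8659e+5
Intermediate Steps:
t(s) = 9/s (t(s) = 3*(3/s) = 9/s)
b(B, y) = -5 (b(B, y) = -1*5 = -5)
-146*(-1279 + (-252/(-486) + u(t(-4), -14)/b(-26, 15))) = -146*(-1279 + (-252/(-486) + (9/(-4))/(-5))) = -146*(-1279 + (-252*(-1/486) + (9*(-¼))*(-⅕))) = -146*(-1279 + (14/27 - 9/4*(-⅕))) = -146*(-1279 + (14/27 + 9/20)) = -146*(-1279 + 523/540) = -146*(-690137/540) = 50380001/270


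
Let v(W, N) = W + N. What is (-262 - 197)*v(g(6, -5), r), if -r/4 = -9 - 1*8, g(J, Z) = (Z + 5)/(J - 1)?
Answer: -31212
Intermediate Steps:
g(J, Z) = (5 + Z)/(-1 + J)
r = 68 (r = -4*(-9 - 1*8) = -4*(-9 - 8) = -4*(-17) = 68)
v(W, N) = N + W
(-262 - 197)*v(g(6, -5), r) = (-262 - 197)*(68 + (5 - 5)/(-1 + 6)) = -459*(68 + 0/5) = -459*(68 + (1/5)*0) = -459*(68 + 0) = -459*68 = -31212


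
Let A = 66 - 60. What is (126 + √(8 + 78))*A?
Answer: 756 + 6*√86 ≈ 811.64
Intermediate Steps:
A = 6
(126 + √(8 + 78))*A = (126 + √(8 + 78))*6 = (126 + √86)*6 = 756 + 6*√86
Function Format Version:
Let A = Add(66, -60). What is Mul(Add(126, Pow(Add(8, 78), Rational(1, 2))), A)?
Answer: Add(756, Mul(6, Pow(86, Rational(1, 2)))) ≈ 811.64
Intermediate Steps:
A = 6
Mul(Add(126, Pow(Add(8, 78), Rational(1, 2))), A) = Mul(Add(126, Pow(Add(8, 78), Rational(1, 2))), 6) = Mul(Add(126, Pow(86, Rational(1, 2))), 6) = Add(756, Mul(6, Pow(86, Rational(1, 2))))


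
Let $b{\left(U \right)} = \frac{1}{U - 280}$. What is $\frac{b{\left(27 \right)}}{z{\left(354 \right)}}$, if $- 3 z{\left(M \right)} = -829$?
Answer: $- \frac{3}{209737} \approx -1.4304 \cdot 10^{-5}$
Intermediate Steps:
$z{\left(M \right)} = \frac{829}{3}$ ($z{\left(M \right)} = \left(- \frac{1}{3}\right) \left(-829\right) = \frac{829}{3}$)
$b{\left(U \right)} = \frac{1}{-280 + U}$
$\frac{b{\left(27 \right)}}{z{\left(354 \right)}} = \frac{1}{\left(-280 + 27\right) \frac{829}{3}} = \frac{1}{-253} \cdot \frac{3}{829} = \left(- \frac{1}{253}\right) \frac{3}{829} = - \frac{3}{209737}$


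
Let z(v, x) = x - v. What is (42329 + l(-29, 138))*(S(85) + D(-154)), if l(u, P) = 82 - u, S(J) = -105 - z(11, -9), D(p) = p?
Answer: -10143160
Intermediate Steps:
S(J) = -85 (S(J) = -105 - (-9 - 1*11) = -105 - (-9 - 11) = -105 - 1*(-20) = -105 + 20 = -85)
(42329 + l(-29, 138))*(S(85) + D(-154)) = (42329 + (82 - 1*(-29)))*(-85 - 154) = (42329 + (82 + 29))*(-239) = (42329 + 111)*(-239) = 42440*(-239) = -10143160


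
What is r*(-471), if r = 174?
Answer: -81954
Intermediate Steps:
r*(-471) = 174*(-471) = -81954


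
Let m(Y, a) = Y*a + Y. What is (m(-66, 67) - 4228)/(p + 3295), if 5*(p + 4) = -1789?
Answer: -21790/7333 ≈ -2.9715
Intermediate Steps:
p = -1809/5 (p = -4 + (⅕)*(-1789) = -4 - 1789/5 = -1809/5 ≈ -361.80)
m(Y, a) = Y + Y*a
(m(-66, 67) - 4228)/(p + 3295) = (-66*(1 + 67) - 4228)/(-1809/5 + 3295) = (-66*68 - 4228)/(14666/5) = (-4488 - 4228)*(5/14666) = -8716*5/14666 = -21790/7333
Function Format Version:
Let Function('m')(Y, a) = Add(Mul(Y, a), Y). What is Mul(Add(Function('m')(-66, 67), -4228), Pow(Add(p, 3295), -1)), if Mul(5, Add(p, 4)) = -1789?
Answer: Rational(-21790, 7333) ≈ -2.9715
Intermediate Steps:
p = Rational(-1809, 5) (p = Add(-4, Mul(Rational(1, 5), -1789)) = Add(-4, Rational(-1789, 5)) = Rational(-1809, 5) ≈ -361.80)
Function('m')(Y, a) = Add(Y, Mul(Y, a))
Mul(Add(Function('m')(-66, 67), -4228), Pow(Add(p, 3295), -1)) = Mul(Add(Mul(-66, Add(1, 67)), -4228), Pow(Add(Rational(-1809, 5), 3295), -1)) = Mul(Add(Mul(-66, 68), -4228), Pow(Rational(14666, 5), -1)) = Mul(Add(-4488, -4228), Rational(5, 14666)) = Mul(-8716, Rational(5, 14666)) = Rational(-21790, 7333)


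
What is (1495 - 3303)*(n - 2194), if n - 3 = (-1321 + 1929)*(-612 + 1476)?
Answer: -945802768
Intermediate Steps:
n = 525315 (n = 3 + (-1321 + 1929)*(-612 + 1476) = 3 + 608*864 = 3 + 525312 = 525315)
(1495 - 3303)*(n - 2194) = (1495 - 3303)*(525315 - 2194) = -1808*523121 = -945802768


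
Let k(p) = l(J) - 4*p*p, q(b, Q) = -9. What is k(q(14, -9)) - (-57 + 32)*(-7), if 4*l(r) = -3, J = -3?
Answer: -1999/4 ≈ -499.75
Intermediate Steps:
l(r) = -3/4 (l(r) = (1/4)*(-3) = -3/4)
k(p) = -3/4 - 4*p**2 (k(p) = -3/4 - 4*p*p = -3/4 - 4*p**2)
k(q(14, -9)) - (-57 + 32)*(-7) = (-3/4 - 4*(-9)**2) - (-57 + 32)*(-7) = (-3/4 - 4*81) - (-25)*(-7) = (-3/4 - 324) - 1*175 = -1299/4 - 175 = -1999/4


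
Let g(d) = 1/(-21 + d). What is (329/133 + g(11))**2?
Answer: 203401/36100 ≈ 5.6344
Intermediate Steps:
(329/133 + g(11))**2 = (329/133 + 1/(-21 + 11))**2 = (329*(1/133) + 1/(-10))**2 = (47/19 - 1/10)**2 = (451/190)**2 = 203401/36100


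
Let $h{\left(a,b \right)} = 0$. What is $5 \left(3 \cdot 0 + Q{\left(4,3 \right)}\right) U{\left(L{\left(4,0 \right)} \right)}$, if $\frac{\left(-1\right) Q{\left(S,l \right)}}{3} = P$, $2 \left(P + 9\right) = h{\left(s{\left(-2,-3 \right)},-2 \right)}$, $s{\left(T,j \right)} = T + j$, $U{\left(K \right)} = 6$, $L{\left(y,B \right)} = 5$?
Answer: $810$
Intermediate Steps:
$P = -9$ ($P = -9 + \frac{1}{2} \cdot 0 = -9 + 0 = -9$)
$Q{\left(S,l \right)} = 27$ ($Q{\left(S,l \right)} = \left(-3\right) \left(-9\right) = 27$)
$5 \left(3 \cdot 0 + Q{\left(4,3 \right)}\right) U{\left(L{\left(4,0 \right)} \right)} = 5 \left(3 \cdot 0 + 27\right) 6 = 5 \left(0 + 27\right) 6 = 5 \cdot 27 \cdot 6 = 135 \cdot 6 = 810$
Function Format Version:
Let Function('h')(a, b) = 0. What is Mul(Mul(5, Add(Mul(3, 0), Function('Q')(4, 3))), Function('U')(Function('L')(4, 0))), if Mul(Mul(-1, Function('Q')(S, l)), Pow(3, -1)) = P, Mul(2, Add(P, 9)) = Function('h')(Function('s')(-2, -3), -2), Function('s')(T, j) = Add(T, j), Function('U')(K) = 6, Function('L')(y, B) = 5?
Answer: 810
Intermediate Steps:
P = -9 (P = Add(-9, Mul(Rational(1, 2), 0)) = Add(-9, 0) = -9)
Function('Q')(S, l) = 27 (Function('Q')(S, l) = Mul(-3, -9) = 27)
Mul(Mul(5, Add(Mul(3, 0), Function('Q')(4, 3))), Function('U')(Function('L')(4, 0))) = Mul(Mul(5, Add(Mul(3, 0), 27)), 6) = Mul(Mul(5, Add(0, 27)), 6) = Mul(Mul(5, 27), 6) = Mul(135, 6) = 810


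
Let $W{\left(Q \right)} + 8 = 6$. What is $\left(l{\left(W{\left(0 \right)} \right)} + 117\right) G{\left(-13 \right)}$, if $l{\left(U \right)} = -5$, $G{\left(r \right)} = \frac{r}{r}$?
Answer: $112$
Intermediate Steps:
$W{\left(Q \right)} = -2$ ($W{\left(Q \right)} = -8 + 6 = -2$)
$G{\left(r \right)} = 1$
$\left(l{\left(W{\left(0 \right)} \right)} + 117\right) G{\left(-13 \right)} = \left(-5 + 117\right) 1 = 112 \cdot 1 = 112$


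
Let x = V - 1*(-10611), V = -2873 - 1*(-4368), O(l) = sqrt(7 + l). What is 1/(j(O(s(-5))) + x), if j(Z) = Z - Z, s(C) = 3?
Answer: 1/12106 ≈ 8.2604e-5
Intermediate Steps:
V = 1495 (V = -2873 + 4368 = 1495)
x = 12106 (x = 1495 - 1*(-10611) = 1495 + 10611 = 12106)
j(Z) = 0
1/(j(O(s(-5))) + x) = 1/(0 + 12106) = 1/12106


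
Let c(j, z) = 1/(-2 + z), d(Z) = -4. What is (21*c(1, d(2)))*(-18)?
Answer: 63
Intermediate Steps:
(21*c(1, d(2)))*(-18) = (21/(-2 - 4))*(-18) = (21/(-6))*(-18) = (21*(-⅙))*(-18) = -7/2*(-18) = 63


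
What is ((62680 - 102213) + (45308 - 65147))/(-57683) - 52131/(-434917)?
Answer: 28828964597/25087317311 ≈ 1.1491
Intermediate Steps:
((62680 - 102213) + (45308 - 65147))/(-57683) - 52131/(-434917) = (-39533 - 19839)*(-1/57683) - 52131*(-1/434917) = -59372*(-1/57683) + 52131/434917 = 59372/57683 + 52131/434917 = 28828964597/25087317311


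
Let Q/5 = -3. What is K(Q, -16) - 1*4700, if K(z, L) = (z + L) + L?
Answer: -4747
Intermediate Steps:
Q = -15 (Q = 5*(-3) = -15)
K(z, L) = z + 2*L (K(z, L) = (L + z) + L = z + 2*L)
K(Q, -16) - 1*4700 = (-15 + 2*(-16)) - 1*4700 = (-15 - 32) - 4700 = -47 - 4700 = -4747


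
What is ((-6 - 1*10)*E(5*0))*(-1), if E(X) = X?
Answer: 0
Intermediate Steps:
((-6 - 1*10)*E(5*0))*(-1) = ((-6 - 1*10)*(5*0))*(-1) = ((-6 - 10)*0)*(-1) = -16*0*(-1) = 0*(-1) = 0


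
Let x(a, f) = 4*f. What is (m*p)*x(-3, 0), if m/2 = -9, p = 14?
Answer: 0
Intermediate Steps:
m = -18 (m = 2*(-9) = -18)
(m*p)*x(-3, 0) = (-18*14)*(4*0) = -252*0 = 0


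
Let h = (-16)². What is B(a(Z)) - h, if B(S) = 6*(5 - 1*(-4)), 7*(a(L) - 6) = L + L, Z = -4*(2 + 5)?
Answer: -202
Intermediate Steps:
Z = -28 (Z = -4*7 = -28)
a(L) = 6 + 2*L/7 (a(L) = 6 + (L + L)/7 = 6 + (2*L)/7 = 6 + 2*L/7)
B(S) = 54 (B(S) = 6*(5 + 4) = 6*9 = 54)
h = 256
B(a(Z)) - h = 54 - 1*256 = 54 - 256 = -202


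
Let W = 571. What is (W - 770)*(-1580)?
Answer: 314420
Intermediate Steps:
(W - 770)*(-1580) = (571 - 770)*(-1580) = -199*(-1580) = 314420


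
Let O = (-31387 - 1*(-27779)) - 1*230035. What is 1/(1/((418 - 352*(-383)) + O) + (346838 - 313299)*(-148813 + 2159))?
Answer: -98409/484037312646955 ≈ -2.0331e-10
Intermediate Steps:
O = -233643 (O = (-31387 + 27779) - 230035 = -3608 - 230035 = -233643)
1/(1/((418 - 352*(-383)) + O) + (346838 - 313299)*(-148813 + 2159)) = 1/(1/((418 - 352*(-383)) - 233643) + (346838 - 313299)*(-148813 + 2159)) = 1/(1/((418 + 134816) - 233643) + 33539*(-146654)) = 1/(1/(135234 - 233643) - 4918628506) = 1/(1/(-98409) - 4918628506) = 1/(-1/98409 - 4918628506) = 1/(-484037312646955/98409) = -98409/484037312646955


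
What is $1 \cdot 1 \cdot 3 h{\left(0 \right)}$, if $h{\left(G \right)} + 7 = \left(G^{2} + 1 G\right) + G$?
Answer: $-21$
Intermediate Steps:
$h{\left(G \right)} = -7 + G^{2} + 2 G$ ($h{\left(G \right)} = -7 + \left(\left(G^{2} + 1 G\right) + G\right) = -7 + \left(\left(G^{2} + G\right) + G\right) = -7 + \left(\left(G + G^{2}\right) + G\right) = -7 + \left(G^{2} + 2 G\right) = -7 + G^{2} + 2 G$)
$1 \cdot 1 \cdot 3 h{\left(0 \right)} = 1 \cdot 1 \cdot 3 \left(-7 + 0^{2} + 2 \cdot 0\right) = 1 \cdot 3 \left(-7 + 0 + 0\right) = 3 \left(-7\right) = -21$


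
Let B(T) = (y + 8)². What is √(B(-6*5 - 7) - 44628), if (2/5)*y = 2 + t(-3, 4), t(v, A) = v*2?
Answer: 4*I*√2789 ≈ 211.24*I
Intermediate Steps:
t(v, A) = 2*v
y = -10 (y = 5*(2 + 2*(-3))/2 = 5*(2 - 6)/2 = (5/2)*(-4) = -10)
B(T) = 4 (B(T) = (-10 + 8)² = (-2)² = 4)
√(B(-6*5 - 7) - 44628) = √(4 - 44628) = √(-44624) = 4*I*√2789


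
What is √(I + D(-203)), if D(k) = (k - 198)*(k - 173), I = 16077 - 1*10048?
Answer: √156805 ≈ 395.99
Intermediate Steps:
I = 6029 (I = 16077 - 10048 = 6029)
D(k) = (-198 + k)*(-173 + k)
√(I + D(-203)) = √(6029 + (34254 + (-203)² - 371*(-203))) = √(6029 + (34254 + 41209 + 75313)) = √(6029 + 150776) = √156805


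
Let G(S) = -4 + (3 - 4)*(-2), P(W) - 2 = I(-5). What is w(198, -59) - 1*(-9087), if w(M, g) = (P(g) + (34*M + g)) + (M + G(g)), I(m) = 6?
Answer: 15964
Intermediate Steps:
P(W) = 8 (P(W) = 2 + 6 = 8)
G(S) = -2 (G(S) = -4 - 1*(-2) = -4 + 2 = -2)
w(M, g) = 6 + g + 35*M (w(M, g) = (8 + (34*M + g)) + (M - 2) = (8 + (g + 34*M)) + (-2 + M) = (8 + g + 34*M) + (-2 + M) = 6 + g + 35*M)
w(198, -59) - 1*(-9087) = (6 - 59 + 35*198) - 1*(-9087) = (6 - 59 + 6930) + 9087 = 6877 + 9087 = 15964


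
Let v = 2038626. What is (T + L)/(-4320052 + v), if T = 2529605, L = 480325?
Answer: -214995/162959 ≈ -1.3193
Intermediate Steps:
(T + L)/(-4320052 + v) = (2529605 + 480325)/(-4320052 + 2038626) = 3009930/(-2281426) = 3009930*(-1/2281426) = -214995/162959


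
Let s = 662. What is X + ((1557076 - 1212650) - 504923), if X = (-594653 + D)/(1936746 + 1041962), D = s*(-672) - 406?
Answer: -478074737799/2978708 ≈ -1.6050e+5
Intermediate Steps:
D = -445270 (D = 662*(-672) - 406 = -444864 - 406 = -445270)
X = -1039923/2978708 (X = (-594653 - 445270)/(1936746 + 1041962) = -1039923/2978708 ≈ -0.34912)
X + ((1557076 - 1212650) - 504923) = -1039923/2978708 + ((1557076 - 1212650) - 504923) = -1039923/2978708 + (344426 - 504923) = -1039923/2978708 - 160497 = -478074737799/2978708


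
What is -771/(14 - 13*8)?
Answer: 257/30 ≈ 8.5667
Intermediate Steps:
-771/(14 - 13*8) = -771/(14 - 104) = -771/(-90) = -771*(-1/90) = 257/30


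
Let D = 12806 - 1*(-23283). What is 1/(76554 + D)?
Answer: 1/112643 ≈ 8.8776e-6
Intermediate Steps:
D = 36089 (D = 12806 + 23283 = 36089)
1/(76554 + D) = 1/(76554 + 36089) = 1/112643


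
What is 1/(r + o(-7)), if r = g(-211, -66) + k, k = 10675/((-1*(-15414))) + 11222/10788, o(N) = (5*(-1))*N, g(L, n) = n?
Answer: -10643/311491 ≈ -0.034168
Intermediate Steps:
o(N) = -5*N
k = 18442/10643 (k = 10675/15414 + 11222*(1/10788) = 10675*(1/15414) + 181/174 = 1525/2202 + 181/174 = 18442/10643 ≈ 1.7328)
r = -683996/10643 (r = -66 + 18442/10643 = -683996/10643 ≈ -64.267)
1/(r + o(-7)) = 1/(-683996/10643 - 5*(-7)) = 1/(-683996/10643 + 35) = 1/(-311491/10643) = -10643/311491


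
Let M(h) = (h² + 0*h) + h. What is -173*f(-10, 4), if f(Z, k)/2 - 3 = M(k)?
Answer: -7958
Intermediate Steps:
M(h) = h + h² (M(h) = (h² + 0) + h = h² + h = h + h²)
f(Z, k) = 6 + 2*k*(1 + k) (f(Z, k) = 6 + 2*(k*(1 + k)) = 6 + 2*k*(1 + k))
-173*f(-10, 4) = -173*(6 + 2*4*(1 + 4)) = -173*(6 + 2*4*5) = -173*(6 + 40) = -173*46 = -7958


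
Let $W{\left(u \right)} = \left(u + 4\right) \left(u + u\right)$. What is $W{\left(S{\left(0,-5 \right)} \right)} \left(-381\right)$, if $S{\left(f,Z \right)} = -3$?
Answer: $2286$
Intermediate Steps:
$W{\left(u \right)} = 2 u \left(4 + u\right)$ ($W{\left(u \right)} = \left(4 + u\right) 2 u = 2 u \left(4 + u\right)$)
$W{\left(S{\left(0,-5 \right)} \right)} \left(-381\right) = 2 \left(-3\right) \left(4 - 3\right) \left(-381\right) = 2 \left(-3\right) 1 \left(-381\right) = \left(-6\right) \left(-381\right) = 2286$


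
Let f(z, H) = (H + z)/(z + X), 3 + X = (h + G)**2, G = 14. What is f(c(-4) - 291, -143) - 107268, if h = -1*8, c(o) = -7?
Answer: -28425579/265 ≈ -1.0727e+5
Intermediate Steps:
h = -8
X = 33 (X = -3 + (-8 + 14)**2 = -3 + 6**2 = -3 + 36 = 33)
f(z, H) = (H + z)/(33 + z) (f(z, H) = (H + z)/(z + 33) = (H + z)/(33 + z))
f(c(-4) - 291, -143) - 107268 = (-143 + (-7 - 291))/(33 + (-7 - 291)) - 107268 = (-143 - 298)/(33 - 298) - 107268 = -441/(-265) - 107268 = -1/265*(-441) - 107268 = 441/265 - 107268 = -28425579/265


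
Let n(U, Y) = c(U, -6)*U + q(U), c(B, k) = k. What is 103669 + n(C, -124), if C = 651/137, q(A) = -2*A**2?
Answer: 1944380737/18769 ≈ 1.0360e+5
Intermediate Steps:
C = 651/137 (C = 651*(1/137) = 651/137 ≈ 4.7518)
n(U, Y) = -6*U - 2*U**2
103669 + n(C, -124) = 103669 + 2*(651/137)*(-3 - 1*651/137) = 103669 + 2*(651/137)*(-3 - 651/137) = 103669 + 2*(651/137)*(-1062/137) = 103669 - 1382724/18769 = 1944380737/18769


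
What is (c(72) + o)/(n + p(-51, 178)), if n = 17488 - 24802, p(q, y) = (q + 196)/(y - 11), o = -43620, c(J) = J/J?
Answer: 7284373/1221293 ≈ 5.9645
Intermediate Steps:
c(J) = 1
p(q, y) = (196 + q)/(-11 + y)
n = -7314
(c(72) + o)/(n + p(-51, 178)) = (1 - 43620)/(-7314 + (196 - 51)/(-11 + 178)) = -43619/(-7314 + 145/167) = -43619/(-1221293/167) = -43619*(-167/1221293) = 7284373/1221293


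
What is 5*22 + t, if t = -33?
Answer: 77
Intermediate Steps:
5*22 + t = 5*22 - 33 = 110 - 33 = 77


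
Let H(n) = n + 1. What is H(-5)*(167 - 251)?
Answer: 336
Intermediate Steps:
H(n) = 1 + n
H(-5)*(167 - 251) = (1 - 5)*(167 - 251) = -4*(-84) = 336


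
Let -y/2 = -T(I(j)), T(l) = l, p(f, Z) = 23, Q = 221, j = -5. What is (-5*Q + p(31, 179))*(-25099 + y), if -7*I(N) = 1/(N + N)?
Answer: 950498048/35 ≈ 2.7157e+7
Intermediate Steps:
I(N) = -1/(14*N) (I(N) = -1/(7*(N + N)) = -1/(2*N)/7 = -1/(14*N))
y = 1/35 (y = -(-2)*(-1/14/(-5)) = -(-2)*(-1/14*(-⅕)) = -(-2)/70 = -2*(-1/70) = 1/35 ≈ 0.028571)
(-5*Q + p(31, 179))*(-25099 + y) = (-5*221 + 23)*(-25099 + 1/35) = (-1105 + 23)*(-878464/35) = -1082*(-878464/35) = 950498048/35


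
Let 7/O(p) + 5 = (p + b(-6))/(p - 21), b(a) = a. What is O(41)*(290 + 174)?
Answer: -12992/13 ≈ -999.38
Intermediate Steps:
O(p) = 7/(-5 + (-6 + p)/(-21 + p)) (O(p) = 7/(-5 + (p - 6)/(p - 21)) = 7/(-5 + (-6 + p)/(-21 + p)))
O(41)*(290 + 174) = (7*(21 - 1*41)/(-99 + 4*41))*(290 + 174) = (7*(21 - 41)/(-99 + 164))*464 = (7*(-20)/65)*464 = (7*(1/65)*(-20))*464 = -28/13*464 = -12992/13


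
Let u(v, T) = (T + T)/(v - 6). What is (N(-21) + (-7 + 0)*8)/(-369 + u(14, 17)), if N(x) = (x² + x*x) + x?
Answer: -3220/1459 ≈ -2.2070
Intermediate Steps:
u(v, T) = 2*T/(-6 + v) (u(v, T) = (2*T)/(-6 + v) = 2*T/(-6 + v))
N(x) = x + 2*x² (N(x) = (x² + x²) + x = 2*x² + x = x + 2*x²)
(N(-21) + (-7 + 0)*8)/(-369 + u(14, 17)) = (-21*(1 + 2*(-21)) + (-7 + 0)*8)/(-369 + 2*17/(-6 + 14)) = (-21*(1 - 42) - 7*8)/(-369 + 2*17/8) = (-21*(-41) - 56)/(-369 + 2*17*(⅛)) = (861 - 56)/(-369 + 17/4) = 805/(-1459/4) = 805*(-4/1459) = -3220/1459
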